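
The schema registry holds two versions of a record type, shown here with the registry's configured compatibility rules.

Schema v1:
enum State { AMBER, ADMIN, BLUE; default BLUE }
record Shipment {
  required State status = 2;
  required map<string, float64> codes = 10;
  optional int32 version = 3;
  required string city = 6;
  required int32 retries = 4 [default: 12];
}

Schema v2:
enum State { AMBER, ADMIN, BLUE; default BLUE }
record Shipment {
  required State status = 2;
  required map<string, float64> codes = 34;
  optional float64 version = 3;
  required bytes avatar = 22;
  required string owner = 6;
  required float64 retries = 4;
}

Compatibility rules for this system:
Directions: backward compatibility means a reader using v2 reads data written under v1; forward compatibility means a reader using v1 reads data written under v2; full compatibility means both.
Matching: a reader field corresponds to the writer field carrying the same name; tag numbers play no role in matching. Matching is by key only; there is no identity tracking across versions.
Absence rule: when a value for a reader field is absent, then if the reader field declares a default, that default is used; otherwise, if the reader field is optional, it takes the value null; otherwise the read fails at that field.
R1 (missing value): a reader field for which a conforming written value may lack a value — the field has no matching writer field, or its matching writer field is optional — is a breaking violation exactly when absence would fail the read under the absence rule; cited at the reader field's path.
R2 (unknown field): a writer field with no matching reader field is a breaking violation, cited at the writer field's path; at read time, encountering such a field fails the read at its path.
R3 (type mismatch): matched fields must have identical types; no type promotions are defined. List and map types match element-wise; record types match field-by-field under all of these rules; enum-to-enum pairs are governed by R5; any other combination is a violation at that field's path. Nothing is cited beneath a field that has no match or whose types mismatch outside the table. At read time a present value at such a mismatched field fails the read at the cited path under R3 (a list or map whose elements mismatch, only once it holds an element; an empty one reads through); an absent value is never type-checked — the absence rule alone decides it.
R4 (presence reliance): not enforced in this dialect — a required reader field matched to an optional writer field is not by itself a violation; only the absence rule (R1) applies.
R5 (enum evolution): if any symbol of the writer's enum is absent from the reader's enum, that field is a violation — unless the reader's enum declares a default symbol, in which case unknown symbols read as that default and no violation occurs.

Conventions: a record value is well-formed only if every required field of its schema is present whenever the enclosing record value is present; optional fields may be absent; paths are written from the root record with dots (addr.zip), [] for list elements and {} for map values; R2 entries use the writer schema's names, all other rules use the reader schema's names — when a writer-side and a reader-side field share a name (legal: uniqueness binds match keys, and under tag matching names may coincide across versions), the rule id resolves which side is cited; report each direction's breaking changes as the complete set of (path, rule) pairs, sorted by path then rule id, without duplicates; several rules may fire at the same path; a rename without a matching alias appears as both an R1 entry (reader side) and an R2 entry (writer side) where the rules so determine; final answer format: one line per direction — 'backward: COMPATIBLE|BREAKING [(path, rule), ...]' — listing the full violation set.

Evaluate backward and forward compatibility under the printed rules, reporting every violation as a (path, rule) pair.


backward: BREAKING [(avatar, R1), (city, R2), (owner, R1), (retries, R3), (version, R3)]; forward: BREAKING [(avatar, R2), (city, R1), (owner, R2), (retries, R3), (version, R3)]

in Shipment below, arrows point writer -> reader
backward on Shipment — v2 reading data written by v1:
  status <- status (State -> State, writer required)
  codes <- codes (map<string, float64> -> map<string, float64>, writer required)
  version <- version (int32 -> float64, writer optional)
  avatar: no writer-side match
  owner: no writer-side match
  retries <- retries (int32 -> float64, writer required)
  city (writer side), unknown to reader
  breaking: (avatar, R1)
  breaking: (city, R2)
  breaking: (owner, R1)
  breaking: (retries, R3)
  breaking: (version, R3)
  backward on Shipment therefore BREAKING (5)
forward on Shipment — v1 reading data written by v2:
  status <- status (State -> State, writer required)
  codes <- codes (map<string, float64> -> map<string, float64>, writer required)
  version <- version (float64 -> int32, writer optional)
  city: no writer-side match
  retries <- retries (float64 -> int32, writer required)
  avatar (writer side), unknown to reader
  owner (writer side), unknown to reader
  breaking: (avatar, R2)
  breaking: (city, R1)
  breaking: (owner, R2)
  breaking: (retries, R3)
  breaking: (version, R3)
  forward on Shipment therefore BREAKING (5)


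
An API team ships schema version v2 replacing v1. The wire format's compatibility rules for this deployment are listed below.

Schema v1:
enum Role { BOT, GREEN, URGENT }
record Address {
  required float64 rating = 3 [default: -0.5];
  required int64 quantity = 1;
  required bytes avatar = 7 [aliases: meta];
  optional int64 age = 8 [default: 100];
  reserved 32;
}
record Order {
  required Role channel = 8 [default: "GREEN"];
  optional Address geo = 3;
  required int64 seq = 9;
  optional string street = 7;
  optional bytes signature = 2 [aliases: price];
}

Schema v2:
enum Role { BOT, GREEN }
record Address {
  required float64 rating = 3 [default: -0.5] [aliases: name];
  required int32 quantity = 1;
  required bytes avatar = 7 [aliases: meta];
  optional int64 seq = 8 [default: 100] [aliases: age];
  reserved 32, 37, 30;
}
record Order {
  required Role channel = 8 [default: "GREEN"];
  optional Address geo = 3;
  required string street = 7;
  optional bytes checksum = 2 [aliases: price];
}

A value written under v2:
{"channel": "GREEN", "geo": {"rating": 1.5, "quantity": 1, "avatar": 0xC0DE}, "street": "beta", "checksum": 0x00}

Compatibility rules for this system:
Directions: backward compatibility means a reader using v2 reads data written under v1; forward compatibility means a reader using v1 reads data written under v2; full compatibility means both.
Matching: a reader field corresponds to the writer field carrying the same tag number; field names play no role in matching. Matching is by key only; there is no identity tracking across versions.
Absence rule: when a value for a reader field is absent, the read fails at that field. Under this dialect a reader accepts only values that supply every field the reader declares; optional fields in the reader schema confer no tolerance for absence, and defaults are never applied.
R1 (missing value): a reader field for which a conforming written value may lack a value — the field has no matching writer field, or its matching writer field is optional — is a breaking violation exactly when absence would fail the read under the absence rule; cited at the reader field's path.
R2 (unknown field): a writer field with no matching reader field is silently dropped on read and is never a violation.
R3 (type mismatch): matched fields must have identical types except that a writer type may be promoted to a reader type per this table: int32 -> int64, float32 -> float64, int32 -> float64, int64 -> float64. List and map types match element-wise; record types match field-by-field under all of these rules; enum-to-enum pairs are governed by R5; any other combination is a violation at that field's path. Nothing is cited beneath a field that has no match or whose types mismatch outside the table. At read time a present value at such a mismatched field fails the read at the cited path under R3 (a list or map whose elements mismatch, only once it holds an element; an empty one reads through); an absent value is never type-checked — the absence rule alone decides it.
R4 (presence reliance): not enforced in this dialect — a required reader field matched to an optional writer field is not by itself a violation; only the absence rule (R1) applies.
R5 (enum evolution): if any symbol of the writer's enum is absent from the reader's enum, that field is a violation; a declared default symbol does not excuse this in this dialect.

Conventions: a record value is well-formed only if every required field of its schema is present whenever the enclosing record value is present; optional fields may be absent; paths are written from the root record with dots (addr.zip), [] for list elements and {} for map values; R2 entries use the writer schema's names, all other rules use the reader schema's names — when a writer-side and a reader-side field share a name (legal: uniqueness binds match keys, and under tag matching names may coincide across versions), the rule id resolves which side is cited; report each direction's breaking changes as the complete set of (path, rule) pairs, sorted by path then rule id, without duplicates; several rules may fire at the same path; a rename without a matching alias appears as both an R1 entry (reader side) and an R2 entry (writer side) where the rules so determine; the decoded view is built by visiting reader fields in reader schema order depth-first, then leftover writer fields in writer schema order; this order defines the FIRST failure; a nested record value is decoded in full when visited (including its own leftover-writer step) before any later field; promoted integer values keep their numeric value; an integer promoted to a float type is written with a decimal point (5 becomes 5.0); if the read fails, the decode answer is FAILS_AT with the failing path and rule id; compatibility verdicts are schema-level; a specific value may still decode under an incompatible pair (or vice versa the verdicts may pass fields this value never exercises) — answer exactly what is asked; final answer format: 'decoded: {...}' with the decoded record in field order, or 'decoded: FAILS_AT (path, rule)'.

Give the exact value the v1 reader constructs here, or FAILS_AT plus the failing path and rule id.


each type pair in Order: writer, then reader
decode (reader v1):
  channel := "GREEN"
  geo.rating := 1.5
  geo.quantity := 1 (int32 -> int64)
  geo.avatar := 0xC0DE
  read fails at geo.age under R1 (no fill)
  => FAILS_AT (geo.age, R1)
checking off the Order differences that do not matter here:
  enum Role (field channel in record Order): symbol URGENT removed -> affects the rule determinations only; this particular Order value decodes identically
  removed field seq from record Order -> affects the rule determinations only; this particular Order value decodes identically
  field street in record Order: optional changed to required -> affects the rule determinations only; this particular Order value decodes identically
  field quantity in record Address: type int64 changed to int32 -> affects the rule determinations only; this particular Order value decodes identically
  renamed field signature to checksum in record Order -> affects the rule determinations only; this particular Order value decodes identically

decoded: FAILS_AT (geo.age, R1)


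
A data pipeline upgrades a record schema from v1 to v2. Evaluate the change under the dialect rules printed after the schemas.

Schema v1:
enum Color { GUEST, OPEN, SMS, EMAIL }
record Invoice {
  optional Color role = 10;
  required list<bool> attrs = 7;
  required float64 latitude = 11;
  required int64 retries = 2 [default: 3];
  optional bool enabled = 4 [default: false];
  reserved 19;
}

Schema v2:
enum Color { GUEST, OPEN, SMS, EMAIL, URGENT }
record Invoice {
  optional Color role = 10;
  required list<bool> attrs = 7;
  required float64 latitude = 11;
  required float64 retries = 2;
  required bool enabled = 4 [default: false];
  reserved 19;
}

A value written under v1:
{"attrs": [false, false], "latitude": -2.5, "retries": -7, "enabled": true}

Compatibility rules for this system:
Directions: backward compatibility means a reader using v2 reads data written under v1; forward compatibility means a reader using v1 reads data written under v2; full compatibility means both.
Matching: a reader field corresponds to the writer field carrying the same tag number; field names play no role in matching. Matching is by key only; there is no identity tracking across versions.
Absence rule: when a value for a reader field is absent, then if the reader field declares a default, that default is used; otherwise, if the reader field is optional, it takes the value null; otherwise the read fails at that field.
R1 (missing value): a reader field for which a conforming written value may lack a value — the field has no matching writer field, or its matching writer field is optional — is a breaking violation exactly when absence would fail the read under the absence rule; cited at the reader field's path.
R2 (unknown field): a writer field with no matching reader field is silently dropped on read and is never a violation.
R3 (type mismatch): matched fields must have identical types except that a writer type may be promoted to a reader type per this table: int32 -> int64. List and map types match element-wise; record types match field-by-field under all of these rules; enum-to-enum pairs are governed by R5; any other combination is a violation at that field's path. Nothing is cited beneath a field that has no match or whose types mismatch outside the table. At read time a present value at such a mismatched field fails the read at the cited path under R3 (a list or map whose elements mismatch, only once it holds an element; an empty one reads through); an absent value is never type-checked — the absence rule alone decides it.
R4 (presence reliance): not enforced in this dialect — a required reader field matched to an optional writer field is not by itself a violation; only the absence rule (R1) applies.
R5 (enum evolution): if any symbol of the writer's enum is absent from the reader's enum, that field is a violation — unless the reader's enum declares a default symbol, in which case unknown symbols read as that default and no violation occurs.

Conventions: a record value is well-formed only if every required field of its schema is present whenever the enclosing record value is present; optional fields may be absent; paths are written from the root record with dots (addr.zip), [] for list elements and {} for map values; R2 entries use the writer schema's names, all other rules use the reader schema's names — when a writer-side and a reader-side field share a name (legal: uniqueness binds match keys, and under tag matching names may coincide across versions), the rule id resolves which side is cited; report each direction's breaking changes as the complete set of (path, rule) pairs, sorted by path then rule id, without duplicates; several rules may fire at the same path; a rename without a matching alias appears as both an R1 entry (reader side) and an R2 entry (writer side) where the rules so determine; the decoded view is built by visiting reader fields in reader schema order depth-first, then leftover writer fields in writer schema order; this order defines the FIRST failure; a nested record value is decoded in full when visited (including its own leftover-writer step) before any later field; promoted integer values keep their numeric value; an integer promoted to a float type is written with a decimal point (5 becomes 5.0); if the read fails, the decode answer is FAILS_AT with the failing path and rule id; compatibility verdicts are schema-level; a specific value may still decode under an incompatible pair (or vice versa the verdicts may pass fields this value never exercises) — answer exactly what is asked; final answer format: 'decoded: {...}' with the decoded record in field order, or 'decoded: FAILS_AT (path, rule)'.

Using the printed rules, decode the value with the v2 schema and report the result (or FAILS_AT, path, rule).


each type pair in Invoice: writer, then reader
decode (reader v2):
  role := null (missing; optional => null)
  attrs := [false, false]
  latitude := -2.5
  read fails at retries under R3
  => FAILS_AT (retries, R3)
diffs on Invoice not affecting the asked answer:
  field enabled in record Invoice: optional changed to required -> fires no rule on Invoice under this dialect and leaves the result unchanged
  enum Color (field role in record Invoice): symbol URGENT added -> schema-level compatibility only; this Invoice value's decode is unchanged

decoded: FAILS_AT (retries, R3)


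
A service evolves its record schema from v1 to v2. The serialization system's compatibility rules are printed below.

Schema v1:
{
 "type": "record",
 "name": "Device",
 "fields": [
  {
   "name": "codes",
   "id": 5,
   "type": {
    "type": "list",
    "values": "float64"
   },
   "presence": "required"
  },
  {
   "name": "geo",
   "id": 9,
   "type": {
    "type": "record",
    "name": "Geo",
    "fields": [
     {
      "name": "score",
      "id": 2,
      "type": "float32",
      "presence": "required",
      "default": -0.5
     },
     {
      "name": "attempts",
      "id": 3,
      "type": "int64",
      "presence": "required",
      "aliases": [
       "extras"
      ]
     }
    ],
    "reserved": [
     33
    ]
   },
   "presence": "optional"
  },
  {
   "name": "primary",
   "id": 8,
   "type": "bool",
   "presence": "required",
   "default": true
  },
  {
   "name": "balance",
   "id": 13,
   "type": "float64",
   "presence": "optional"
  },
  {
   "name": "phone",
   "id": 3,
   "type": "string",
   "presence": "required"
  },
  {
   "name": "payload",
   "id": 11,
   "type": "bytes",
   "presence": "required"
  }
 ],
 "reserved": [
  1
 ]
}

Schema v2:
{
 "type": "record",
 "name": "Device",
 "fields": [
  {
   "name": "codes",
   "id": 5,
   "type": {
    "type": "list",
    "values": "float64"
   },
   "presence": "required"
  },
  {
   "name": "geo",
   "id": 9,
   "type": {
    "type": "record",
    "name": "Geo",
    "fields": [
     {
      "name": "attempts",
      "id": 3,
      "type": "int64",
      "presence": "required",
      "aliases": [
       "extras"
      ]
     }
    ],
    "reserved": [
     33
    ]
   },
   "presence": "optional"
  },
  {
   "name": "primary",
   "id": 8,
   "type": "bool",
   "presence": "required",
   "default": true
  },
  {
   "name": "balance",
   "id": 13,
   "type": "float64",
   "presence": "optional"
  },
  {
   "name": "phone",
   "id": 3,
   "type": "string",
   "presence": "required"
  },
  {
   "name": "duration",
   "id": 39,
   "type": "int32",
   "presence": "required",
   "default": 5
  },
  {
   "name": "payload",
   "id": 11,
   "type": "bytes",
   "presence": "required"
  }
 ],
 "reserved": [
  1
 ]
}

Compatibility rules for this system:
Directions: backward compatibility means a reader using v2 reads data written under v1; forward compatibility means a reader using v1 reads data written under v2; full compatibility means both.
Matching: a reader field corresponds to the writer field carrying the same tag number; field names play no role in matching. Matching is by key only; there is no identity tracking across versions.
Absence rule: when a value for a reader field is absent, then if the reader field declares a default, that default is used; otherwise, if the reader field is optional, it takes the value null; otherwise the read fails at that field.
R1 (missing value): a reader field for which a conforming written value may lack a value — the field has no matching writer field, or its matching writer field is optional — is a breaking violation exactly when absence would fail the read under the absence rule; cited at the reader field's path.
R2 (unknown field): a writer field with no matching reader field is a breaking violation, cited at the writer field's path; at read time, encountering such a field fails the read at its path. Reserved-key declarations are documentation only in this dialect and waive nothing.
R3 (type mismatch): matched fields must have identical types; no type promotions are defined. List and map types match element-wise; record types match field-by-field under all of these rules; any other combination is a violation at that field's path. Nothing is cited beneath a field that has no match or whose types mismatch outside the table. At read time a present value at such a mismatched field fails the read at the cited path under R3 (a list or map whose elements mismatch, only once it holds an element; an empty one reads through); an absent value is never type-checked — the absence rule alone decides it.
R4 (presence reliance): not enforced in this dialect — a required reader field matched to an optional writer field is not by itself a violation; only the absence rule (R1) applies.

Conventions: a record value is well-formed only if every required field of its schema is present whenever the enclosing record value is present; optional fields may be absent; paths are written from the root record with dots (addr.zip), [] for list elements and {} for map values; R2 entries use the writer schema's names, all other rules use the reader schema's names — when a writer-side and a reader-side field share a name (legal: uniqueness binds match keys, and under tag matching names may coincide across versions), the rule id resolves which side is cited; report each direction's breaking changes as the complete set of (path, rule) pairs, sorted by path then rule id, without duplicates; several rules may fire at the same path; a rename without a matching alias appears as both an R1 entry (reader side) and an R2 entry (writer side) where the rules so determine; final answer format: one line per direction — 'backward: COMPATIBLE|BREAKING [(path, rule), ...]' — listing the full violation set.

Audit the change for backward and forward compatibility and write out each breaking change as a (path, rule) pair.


backward: BREAKING [(geo.score, R2)]; forward: BREAKING [(duration, R2)]

arrows below run writer -> reader for Device
checking backward for Device: reader v2 against writer v1:
  list<float64> -> list<float64>, writer required: codes aligns to codes
  Geo -> Geo, writer optional: geo aligns to geo
  bool -> bool, writer required: primary aligns to primary
  float64 -> float64, writer optional: balance aligns to balance
  string -> string, writer required: phone aligns to phone
  no writer field matches reader duration
  bytes -> bytes, writer required: payload aligns to payload
  int64 -> int64, writer required: geo.attempts aligns to geo.attempts
  writer field geo.score has no reader counterpart
  breaking: (geo.score, R2)
  => backward verdict for Device: BREAKING, 1 violation(s)
checking forward for Device: reader v1 against writer v2:
  list<float64> -> list<float64>, writer required: codes aligns to codes
  Geo -> Geo, writer optional: geo aligns to geo
  bool -> bool, writer required: primary aligns to primary
  float64 -> float64, writer optional: balance aligns to balance
  string -> string, writer required: phone aligns to phone
  bytes -> bytes, writer required: payload aligns to payload
  writer field duration has no reader counterpart
  no writer field matches reader geo.score
  int64 -> int64, writer required: geo.attempts aligns to geo.attempts
  breaking: (duration, R2)
  => forward verdict for Device: BREAKING, 1 violation(s)


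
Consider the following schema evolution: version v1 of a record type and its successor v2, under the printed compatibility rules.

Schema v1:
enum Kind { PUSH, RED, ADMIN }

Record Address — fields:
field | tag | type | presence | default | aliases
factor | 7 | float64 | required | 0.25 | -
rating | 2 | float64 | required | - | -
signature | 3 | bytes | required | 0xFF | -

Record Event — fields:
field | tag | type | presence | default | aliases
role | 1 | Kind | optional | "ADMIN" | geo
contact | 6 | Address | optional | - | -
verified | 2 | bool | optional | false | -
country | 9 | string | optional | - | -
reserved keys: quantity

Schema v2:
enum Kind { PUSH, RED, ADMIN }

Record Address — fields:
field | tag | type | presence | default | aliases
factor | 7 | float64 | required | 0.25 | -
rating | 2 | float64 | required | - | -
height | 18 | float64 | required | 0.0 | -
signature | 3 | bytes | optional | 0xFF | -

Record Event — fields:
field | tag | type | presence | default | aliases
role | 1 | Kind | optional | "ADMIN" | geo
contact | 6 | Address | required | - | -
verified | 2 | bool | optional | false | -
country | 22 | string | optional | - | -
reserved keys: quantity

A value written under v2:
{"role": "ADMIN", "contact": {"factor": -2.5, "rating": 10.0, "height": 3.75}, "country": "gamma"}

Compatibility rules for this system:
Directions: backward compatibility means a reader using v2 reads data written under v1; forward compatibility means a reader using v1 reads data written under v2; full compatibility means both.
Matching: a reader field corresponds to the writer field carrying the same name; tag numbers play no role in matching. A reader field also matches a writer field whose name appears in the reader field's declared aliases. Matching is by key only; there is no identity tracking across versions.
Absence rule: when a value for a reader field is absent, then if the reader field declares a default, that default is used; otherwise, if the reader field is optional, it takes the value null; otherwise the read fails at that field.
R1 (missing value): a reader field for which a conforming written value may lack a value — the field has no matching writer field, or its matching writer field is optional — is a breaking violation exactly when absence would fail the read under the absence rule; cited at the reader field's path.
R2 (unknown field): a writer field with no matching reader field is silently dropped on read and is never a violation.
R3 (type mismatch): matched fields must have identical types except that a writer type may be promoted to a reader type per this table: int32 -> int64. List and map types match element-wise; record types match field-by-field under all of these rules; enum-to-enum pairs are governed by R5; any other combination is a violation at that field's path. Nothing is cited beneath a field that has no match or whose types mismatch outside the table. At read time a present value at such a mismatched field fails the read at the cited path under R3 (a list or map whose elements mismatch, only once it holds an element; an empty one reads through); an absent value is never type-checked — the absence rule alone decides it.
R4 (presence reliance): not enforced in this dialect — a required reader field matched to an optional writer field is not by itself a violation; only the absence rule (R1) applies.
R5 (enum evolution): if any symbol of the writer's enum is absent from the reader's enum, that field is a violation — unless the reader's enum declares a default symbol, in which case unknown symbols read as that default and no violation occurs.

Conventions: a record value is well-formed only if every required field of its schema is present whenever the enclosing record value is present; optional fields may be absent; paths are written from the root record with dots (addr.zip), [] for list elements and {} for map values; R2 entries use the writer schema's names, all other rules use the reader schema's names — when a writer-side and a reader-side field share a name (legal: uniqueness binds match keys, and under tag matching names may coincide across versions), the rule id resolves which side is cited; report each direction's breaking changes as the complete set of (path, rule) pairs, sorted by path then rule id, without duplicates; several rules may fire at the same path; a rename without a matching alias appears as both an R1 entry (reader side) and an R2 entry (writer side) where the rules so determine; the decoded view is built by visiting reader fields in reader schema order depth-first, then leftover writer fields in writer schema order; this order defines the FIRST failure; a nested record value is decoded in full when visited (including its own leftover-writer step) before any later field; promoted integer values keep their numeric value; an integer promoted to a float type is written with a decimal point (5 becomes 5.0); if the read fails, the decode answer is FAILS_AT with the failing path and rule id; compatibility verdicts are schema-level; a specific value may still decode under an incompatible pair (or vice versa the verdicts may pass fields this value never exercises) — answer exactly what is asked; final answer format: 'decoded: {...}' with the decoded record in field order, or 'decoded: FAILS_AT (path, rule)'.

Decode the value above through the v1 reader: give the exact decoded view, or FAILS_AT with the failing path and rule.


decoded: {"role": "ADMIN", "contact": {"factor": -2.5, "rating": 10.0, "signature": 0xFF}, "verified": false, "country": "gamma"}

each type pair in Event: writer, then reader
decode walk for Event under reader schema v1:
  role := "ADMIN"
  contact.factor := -2.5
  contact.rating := 10.0
  contact.signature := 0xFF (absent -> default)
  writer contact.height: unknown -> dropped
  verified := false (absent -> default)
  country := "gamma"
  => decoded: {"role": "ADMIN", "contact": {"factor": -2.5, "rating": 10.0, "signature": 0xFF}, "verified": false, "country": "gamma"}
the rest of the Event diff is inert for this question:
  field signature in record Address: required changed to optional -> fires no rule on Event under this dialect and leaves the result unchanged
  field country in record Event: tag 9 changed to 22 -> fires no rule on Event under this dialect and leaves the result unchanged
  field contact in record Event: optional changed to required -> changes Event's schema-level verdicts only — the decode of this value is the same
  added field height to record Address: required float64, tag 18, default 0.0 (in v2 it sits immediately before signature) -> fires no rule on Event under this dialect and leaves the result unchanged


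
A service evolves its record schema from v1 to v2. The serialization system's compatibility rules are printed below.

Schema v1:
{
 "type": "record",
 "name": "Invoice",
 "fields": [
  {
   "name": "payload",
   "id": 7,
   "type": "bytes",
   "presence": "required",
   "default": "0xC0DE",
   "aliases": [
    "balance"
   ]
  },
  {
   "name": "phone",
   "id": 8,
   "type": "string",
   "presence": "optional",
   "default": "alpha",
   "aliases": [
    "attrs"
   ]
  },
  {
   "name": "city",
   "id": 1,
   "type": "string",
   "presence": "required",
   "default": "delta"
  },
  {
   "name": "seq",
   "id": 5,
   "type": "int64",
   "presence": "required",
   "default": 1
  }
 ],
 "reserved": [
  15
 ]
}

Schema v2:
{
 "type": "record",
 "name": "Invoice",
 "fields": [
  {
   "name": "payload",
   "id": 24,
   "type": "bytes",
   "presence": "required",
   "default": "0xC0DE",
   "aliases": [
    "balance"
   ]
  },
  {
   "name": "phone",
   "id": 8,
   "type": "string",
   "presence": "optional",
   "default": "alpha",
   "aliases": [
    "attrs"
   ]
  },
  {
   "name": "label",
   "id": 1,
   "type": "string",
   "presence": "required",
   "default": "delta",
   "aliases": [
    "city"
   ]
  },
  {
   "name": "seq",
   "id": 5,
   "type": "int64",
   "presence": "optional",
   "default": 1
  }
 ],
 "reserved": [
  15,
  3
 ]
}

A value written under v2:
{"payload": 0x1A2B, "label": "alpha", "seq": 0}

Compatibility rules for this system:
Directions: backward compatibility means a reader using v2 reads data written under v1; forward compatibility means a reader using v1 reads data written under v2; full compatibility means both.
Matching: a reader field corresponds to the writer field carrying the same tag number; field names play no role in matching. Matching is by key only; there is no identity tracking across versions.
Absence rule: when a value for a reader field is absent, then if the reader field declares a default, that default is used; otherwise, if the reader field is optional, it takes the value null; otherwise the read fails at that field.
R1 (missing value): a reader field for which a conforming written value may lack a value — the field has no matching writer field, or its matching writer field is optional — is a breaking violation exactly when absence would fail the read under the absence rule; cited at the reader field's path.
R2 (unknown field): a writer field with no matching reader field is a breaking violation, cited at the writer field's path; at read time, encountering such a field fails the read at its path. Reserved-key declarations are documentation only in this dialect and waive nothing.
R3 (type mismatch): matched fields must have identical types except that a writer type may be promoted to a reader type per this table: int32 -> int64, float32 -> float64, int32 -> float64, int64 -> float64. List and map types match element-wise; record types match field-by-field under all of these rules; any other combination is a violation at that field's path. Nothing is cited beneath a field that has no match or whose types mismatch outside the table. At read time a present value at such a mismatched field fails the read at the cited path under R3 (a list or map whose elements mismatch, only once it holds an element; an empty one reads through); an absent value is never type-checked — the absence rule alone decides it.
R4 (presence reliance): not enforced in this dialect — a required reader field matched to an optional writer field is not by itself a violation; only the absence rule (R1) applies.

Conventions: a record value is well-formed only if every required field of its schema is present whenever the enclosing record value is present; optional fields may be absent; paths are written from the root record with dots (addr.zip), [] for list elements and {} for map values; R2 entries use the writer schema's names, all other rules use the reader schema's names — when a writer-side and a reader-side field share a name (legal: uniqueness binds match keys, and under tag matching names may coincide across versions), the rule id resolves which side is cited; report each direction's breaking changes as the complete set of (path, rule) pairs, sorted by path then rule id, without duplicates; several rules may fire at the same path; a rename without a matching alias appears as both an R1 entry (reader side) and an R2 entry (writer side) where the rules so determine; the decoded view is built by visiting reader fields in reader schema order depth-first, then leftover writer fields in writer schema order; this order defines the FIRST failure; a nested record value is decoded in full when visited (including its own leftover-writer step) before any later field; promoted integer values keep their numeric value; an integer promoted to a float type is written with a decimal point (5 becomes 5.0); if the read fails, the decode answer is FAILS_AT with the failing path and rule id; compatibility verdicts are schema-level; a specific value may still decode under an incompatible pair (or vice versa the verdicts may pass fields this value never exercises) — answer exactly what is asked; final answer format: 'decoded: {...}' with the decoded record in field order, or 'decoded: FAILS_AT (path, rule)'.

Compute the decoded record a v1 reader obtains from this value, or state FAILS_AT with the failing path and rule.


in Invoice below, arrows point writer -> reader
decoding the Invoice value with the v1 reader:
  payload := 0xC0DE (missing; default applied)
  phone := "alpha" (missing; default applied)
  city := "alpha" (from writer label)
  seq := 0
  read fails at payload under R2 (unknown field)
  => FAILS_AT (payload, R2)
checking off the Invoice differences that do not matter here:
  renamed field city to label in record Invoice (alias city declared on the renamed field) -> triggers nothing under the printed rules; the Invoice answer is the same either way
  field seq in record Invoice: required changed to optional -> triggers nothing under the printed rules; the Invoice answer is the same either way

decoded: FAILS_AT (payload, R2)


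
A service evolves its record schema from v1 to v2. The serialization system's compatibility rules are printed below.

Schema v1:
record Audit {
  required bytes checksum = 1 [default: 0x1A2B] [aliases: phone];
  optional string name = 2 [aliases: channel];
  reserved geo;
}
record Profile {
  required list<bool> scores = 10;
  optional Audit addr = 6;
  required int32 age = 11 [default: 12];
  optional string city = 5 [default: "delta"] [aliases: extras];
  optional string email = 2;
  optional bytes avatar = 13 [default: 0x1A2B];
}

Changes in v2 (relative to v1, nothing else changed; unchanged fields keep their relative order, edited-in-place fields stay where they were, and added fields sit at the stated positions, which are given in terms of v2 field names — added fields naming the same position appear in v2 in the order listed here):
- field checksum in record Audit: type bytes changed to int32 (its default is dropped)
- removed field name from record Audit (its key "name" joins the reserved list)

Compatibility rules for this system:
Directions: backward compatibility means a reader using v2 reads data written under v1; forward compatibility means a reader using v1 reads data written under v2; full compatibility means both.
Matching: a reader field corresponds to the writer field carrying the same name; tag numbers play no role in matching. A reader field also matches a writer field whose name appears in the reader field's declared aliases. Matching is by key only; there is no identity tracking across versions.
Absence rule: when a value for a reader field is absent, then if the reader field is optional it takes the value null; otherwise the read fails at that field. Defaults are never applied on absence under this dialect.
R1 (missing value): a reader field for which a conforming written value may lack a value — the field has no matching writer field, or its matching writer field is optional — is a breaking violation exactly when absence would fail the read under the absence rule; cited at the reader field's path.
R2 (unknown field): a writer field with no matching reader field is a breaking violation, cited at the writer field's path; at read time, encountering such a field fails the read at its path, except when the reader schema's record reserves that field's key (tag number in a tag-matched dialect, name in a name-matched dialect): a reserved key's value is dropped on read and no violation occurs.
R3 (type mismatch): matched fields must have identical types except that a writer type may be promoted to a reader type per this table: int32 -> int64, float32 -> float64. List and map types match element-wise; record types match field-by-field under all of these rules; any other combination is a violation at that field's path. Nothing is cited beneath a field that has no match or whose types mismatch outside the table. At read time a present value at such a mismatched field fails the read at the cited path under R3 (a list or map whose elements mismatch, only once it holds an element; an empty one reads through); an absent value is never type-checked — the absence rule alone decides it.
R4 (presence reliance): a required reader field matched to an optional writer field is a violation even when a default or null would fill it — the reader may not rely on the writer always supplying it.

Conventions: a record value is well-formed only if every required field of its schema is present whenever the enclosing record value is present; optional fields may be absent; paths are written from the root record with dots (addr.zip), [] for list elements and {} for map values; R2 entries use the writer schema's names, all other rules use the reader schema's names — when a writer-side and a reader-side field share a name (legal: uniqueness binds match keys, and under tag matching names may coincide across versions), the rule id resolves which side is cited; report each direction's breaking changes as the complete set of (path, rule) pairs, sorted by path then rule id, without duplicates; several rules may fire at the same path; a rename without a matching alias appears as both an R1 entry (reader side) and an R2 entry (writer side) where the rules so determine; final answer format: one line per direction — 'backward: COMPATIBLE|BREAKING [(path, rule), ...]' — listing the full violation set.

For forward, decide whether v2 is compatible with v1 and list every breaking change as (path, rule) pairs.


forward: BREAKING [(addr.checksum, R3)]

in Profile below, arrows point writer -> reader
forward pass over Profile, reader schema v1, writer schema v2:
  list<bool> -> list<bool>, writer required: scores aligns to scores
  Audit -> Audit, writer optional: addr aligns to addr
  int32 -> int32, writer required: age aligns to age
  string -> string, writer optional: city aligns to city
  string -> string, writer optional: email aligns to email
  bytes -> bytes, writer optional: avatar aligns to avatar
  int32 -> bytes, writer required: addr.checksum aligns to addr.checksum
  no writer field matches reader addr.name
  R3 fires at addr.checksum
  forward on Profile therefore BREAKING (1)
ruling out the remaining Profile differences:
  removed field name from record Audit (its key "name" joins the reserved list) -> no rule fires on it in Profile's dialect; the asked verdict holds
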